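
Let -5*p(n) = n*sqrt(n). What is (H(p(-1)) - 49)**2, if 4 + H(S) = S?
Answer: (265 - I)**2/25 ≈ 2809.0 - 21.2*I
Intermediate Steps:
p(n) = -n**(3/2)/5 (p(n) = -n*sqrt(n)/5 = -n**(3/2)/5)
H(S) = -4 + S
(H(p(-1)) - 49)**2 = ((-4 - (-1)*I/5) - 49)**2 = ((-4 + I/5) - 49)**2 = (-53 + I/5)**2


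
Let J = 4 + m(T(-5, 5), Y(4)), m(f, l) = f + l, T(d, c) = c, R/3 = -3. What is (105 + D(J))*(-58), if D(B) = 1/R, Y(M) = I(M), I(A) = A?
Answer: -54752/9 ≈ -6083.6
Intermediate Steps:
R = -9 (R = 3*(-3) = -9)
Y(M) = M
J = 13 (J = 4 + (5 + 4) = 4 + 9 = 13)
D(B) = -1/9 (D(B) = 1/(-9) = -1/9)
(105 + D(J))*(-58) = (105 - 1/9)*(-58) = (944/9)*(-58) = -54752/9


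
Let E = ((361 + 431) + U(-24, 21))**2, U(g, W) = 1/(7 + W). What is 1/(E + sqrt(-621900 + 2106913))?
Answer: 385586353936/241885339605859713 - 614656*sqrt(1485013)/241885339605859713 ≈ 1.5910e-6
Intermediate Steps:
E = 491819329/784 (E = ((361 + 431) + 1/(7 + 21))**2 = (792 + 1/28)**2 = (22177/28)**2 = 491819329/784 ≈ 6.2732e+5)
1/(E + sqrt(-621900 + 2106913)) = 1/(491819329/784 + sqrt(-621900 + 2106913)) = 1/(491819329/784 + sqrt(1485013))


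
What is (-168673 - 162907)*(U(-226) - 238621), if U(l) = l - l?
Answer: 79121951180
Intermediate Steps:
U(l) = 0
(-168673 - 162907)*(U(-226) - 238621) = (-168673 - 162907)*(0 - 238621) = -331580*(-238621) = 79121951180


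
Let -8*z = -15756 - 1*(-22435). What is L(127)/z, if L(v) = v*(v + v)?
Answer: -258064/6679 ≈ -38.638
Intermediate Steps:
z = -6679/8 (z = -(-15756 - 1*(-22435))/8 = -(-15756 + 22435)/8 = -⅛*6679 = -6679/8 ≈ -834.88)
L(v) = 2*v² (L(v) = v*(2*v) = 2*v²)
L(127)/z = (2*127²)/(-6679/8) = (2*16129)*(-8/6679) = 32258*(-8/6679) = -258064/6679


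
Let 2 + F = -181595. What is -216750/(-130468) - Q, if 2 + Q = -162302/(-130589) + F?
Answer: 1547016903332981/8518842826 ≈ 1.8160e+5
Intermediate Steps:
F = -181597 (F = -2 - 181595 = -181597)
Q = -23714669509/130589 (Q = -2 + (-162302/(-130589) - 181597) = -2 + (-162302*(-1/130589) - 181597) = -2 + (162302/130589 - 181597) = -2 - 23714408331/130589 = -23714669509/130589 ≈ -1.8160e+5)
-216750/(-130468) - Q = -216750/(-130468) - 1*(-23714669509/130589) = -216750*(-1/130468) + 23714669509/130589 = 108375/65234 + 23714669509/130589 = 1547016903332981/8518842826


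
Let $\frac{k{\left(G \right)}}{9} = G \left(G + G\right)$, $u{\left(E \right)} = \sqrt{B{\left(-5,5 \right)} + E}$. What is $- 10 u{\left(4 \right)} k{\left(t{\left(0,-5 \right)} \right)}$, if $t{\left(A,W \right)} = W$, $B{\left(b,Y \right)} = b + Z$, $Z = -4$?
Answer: $- 4500 i \sqrt{5} \approx - 10062.0 i$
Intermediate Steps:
$B{\left(b,Y \right)} = -4 + b$ ($B{\left(b,Y \right)} = b - 4 = -4 + b$)
$u{\left(E \right)} = \sqrt{-9 + E}$ ($u{\left(E \right)} = \sqrt{\left(-4 - 5\right) + E} = \sqrt{-9 + E}$)
$k{\left(G \right)} = 18 G^{2}$ ($k{\left(G \right)} = 9 G \left(G + G\right) = 9 G 2 G = 9 \cdot 2 G^{2} = 18 G^{2}$)
$- 10 u{\left(4 \right)} k{\left(t{\left(0,-5 \right)} \right)} = - 10 \sqrt{-9 + 4} \cdot 18 \left(-5\right)^{2} = - 10 \sqrt{-5} \cdot 18 \cdot 25 = - 10 i \sqrt{5} \cdot 450 = - 4500 i \sqrt{5}$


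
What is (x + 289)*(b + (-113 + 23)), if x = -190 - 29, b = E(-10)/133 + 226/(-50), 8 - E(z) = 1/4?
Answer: -1256341/190 ≈ -6612.3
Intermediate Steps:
E(z) = 31/4 (E(z) = 8 - 1/4 = 8 - 1*¼ = 8 - ¼ = 31/4)
b = -59341/13300 (b = (31/4)/133 + 226/(-50) = (31/4)*(1/133) + 226*(-1/50) = 31/532 - 113/25 = -59341/13300 ≈ -4.4617)
x = -219
(x + 289)*(b + (-113 + 23)) = (-219 + 289)*(-59341/13300 + (-113 + 23)) = 70*(-59341/13300 - 90) = 70*(-1256341/13300) = -1256341/190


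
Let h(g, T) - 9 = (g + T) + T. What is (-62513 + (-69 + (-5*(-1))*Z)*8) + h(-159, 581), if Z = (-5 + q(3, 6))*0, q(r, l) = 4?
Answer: -62053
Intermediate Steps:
h(g, T) = 9 + g + 2*T (h(g, T) = 9 + ((g + T) + T) = 9 + ((T + g) + T) = 9 + (g + 2*T) = 9 + g + 2*T)
Z = 0 (Z = (-5 + 4)*0 = -1*0 = 0)
(-62513 + (-69 + (-5*(-1))*Z)*8) + h(-159, 581) = (-62513 + (-69 - 5*(-1)*0)*8) + (9 - 159 + 2*581) = (-62513 + (-69 + 5*0)*8) + (9 - 159 + 1162) = (-62513 + (-69 + 0)*8) + 1012 = (-62513 - 69*8) + 1012 = (-62513 - 552) + 1012 = -63065 + 1012 = -62053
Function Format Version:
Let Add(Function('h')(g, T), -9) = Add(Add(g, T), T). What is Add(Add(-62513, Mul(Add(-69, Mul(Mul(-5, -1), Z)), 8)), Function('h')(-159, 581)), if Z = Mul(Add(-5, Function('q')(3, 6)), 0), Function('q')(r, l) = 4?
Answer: -62053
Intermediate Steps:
Function('h')(g, T) = Add(9, g, Mul(2, T)) (Function('h')(g, T) = Add(9, Add(Add(g, T), T)) = Add(9, Add(Add(T, g), T)) = Add(9, Add(g, Mul(2, T))) = Add(9, g, Mul(2, T)))
Z = 0 (Z = Mul(Add(-5, 4), 0) = Mul(-1, 0) = 0)
Add(Add(-62513, Mul(Add(-69, Mul(Mul(-5, -1), Z)), 8)), Function('h')(-159, 581)) = Add(Add(-62513, Mul(Add(-69, Mul(Mul(-5, -1), 0)), 8)), Add(9, -159, Mul(2, 581))) = Add(Add(-62513, Mul(Add(-69, Mul(5, 0)), 8)), Add(9, -159, 1162)) = Add(Add(-62513, Mul(Add(-69, 0), 8)), 1012) = Add(Add(-62513, Mul(-69, 8)), 1012) = Add(Add(-62513, -552), 1012) = Add(-63065, 1012) = -62053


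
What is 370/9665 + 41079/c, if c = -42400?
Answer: -76268107/81959200 ≈ -0.93056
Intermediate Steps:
370/9665 + 41079/c = 370/9665 + 41079/(-42400) = 370*(1/9665) + 41079*(-1/42400) = 74/1933 - 41079/42400 = -76268107/81959200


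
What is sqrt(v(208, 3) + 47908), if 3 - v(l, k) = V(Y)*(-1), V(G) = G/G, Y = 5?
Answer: 2*sqrt(11978) ≈ 218.89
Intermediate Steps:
V(G) = 1
v(l, k) = 4 (v(l, k) = 3 - (-1) = 3 - 1*(-1) = 3 + 1 = 4)
sqrt(v(208, 3) + 47908) = sqrt(4 + 47908) = sqrt(47912) = 2*sqrt(11978)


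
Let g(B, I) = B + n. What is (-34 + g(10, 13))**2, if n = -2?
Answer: 676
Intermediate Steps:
g(B, I) = -2 + B (g(B, I) = B - 2 = -2 + B)
(-34 + g(10, 13))**2 = (-34 + (-2 + 10))**2 = (-34 + 8)**2 = (-26)**2 = 676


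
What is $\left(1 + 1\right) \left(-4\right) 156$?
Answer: $-1248$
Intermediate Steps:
$\left(1 + 1\right) \left(-4\right) 156 = 2 \left(-4\right) 156 = \left(-8\right) 156 = -1248$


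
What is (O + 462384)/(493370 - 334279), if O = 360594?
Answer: 822978/159091 ≈ 5.1730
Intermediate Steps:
(O + 462384)/(493370 - 334279) = (360594 + 462384)/(493370 - 334279) = 822978/159091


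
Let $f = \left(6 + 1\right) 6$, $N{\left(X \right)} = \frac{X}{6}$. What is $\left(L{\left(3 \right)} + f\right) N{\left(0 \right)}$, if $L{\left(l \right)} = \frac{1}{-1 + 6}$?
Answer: $0$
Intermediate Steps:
$N{\left(X \right)} = \frac{X}{6}$ ($N{\left(X \right)} = X \frac{1}{6} = \frac{X}{6}$)
$L{\left(l \right)} = \frac{1}{5}$
$f = 42$ ($f = 7 \cdot 6 = 42$)
$\left(L{\left(3 \right)} + f\right) N{\left(0 \right)} = \left(\frac{1}{5} + 42\right) \frac{1}{6} \cdot 0 = \frac{211}{5} \cdot 0 = 0$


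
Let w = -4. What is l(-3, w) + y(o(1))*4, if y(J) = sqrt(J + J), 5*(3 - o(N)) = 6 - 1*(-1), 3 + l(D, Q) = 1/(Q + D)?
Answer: -22/7 + 16*sqrt(5)/5 ≈ 4.0126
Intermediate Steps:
l(D, Q) = -3 + 1/(D + Q) (l(D, Q) = -3 + 1/(Q + D) = -3 + 1/(D + Q))
o(N) = 8/5 (o(N) = 3 - (6 - 1*(-1))/5 = 3 - (6 + 1)/5 = 3 - 1/5*7 = 3 - 7/5 = 8/5)
y(J) = sqrt(2)*sqrt(J) (y(J) = sqrt(2*J) = sqrt(2)*sqrt(J))
l(-3, w) + y(o(1))*4 = (1 - 3*(-3) - 3*(-4))/(-3 - 4) + (sqrt(2)*sqrt(8/5))*4 = (1 + 9 + 12)/(-7) + (sqrt(2)*(2*sqrt(10)/5))*4 = -1/7*22 + (4*sqrt(5)/5)*4 = -22/7 + 16*sqrt(5)/5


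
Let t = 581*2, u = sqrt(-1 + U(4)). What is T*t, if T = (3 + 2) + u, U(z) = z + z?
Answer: 5810 + 1162*sqrt(7) ≈ 8884.4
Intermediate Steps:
U(z) = 2*z
u = sqrt(7) (u = sqrt(-1 + 2*4) = sqrt(-1 + 8) = sqrt(7) ≈ 2.6458)
t = 1162
T = 5 + sqrt(7) (T = (3 + 2) + sqrt(7) = 5 + sqrt(7) ≈ 7.6458)
T*t = (5 + sqrt(7))*1162 = 5810 + 1162*sqrt(7)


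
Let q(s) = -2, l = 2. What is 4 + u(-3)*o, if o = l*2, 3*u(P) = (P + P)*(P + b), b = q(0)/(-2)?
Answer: 20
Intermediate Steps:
b = 1 (b = -2/(-2) = -2*(-1/2) = 1)
u(P) = 2*P*(1 + P)/3 (u(P) = ((P + P)*(P + 1))/3 = ((2*P)*(1 + P))/3 = (2*P*(1 + P))/3 = 2*P*(1 + P)/3)
o = 4 (o = 2*2 = 4)
4 + u(-3)*o = 4 + ((2/3)*(-3)*(1 - 3))*4 = 4 + ((2/3)*(-3)*(-2))*4 = 4 + 4*4 = 4 + 16 = 20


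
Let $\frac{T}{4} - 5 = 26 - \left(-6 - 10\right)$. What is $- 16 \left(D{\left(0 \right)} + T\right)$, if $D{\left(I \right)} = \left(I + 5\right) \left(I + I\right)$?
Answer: $-3008$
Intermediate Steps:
$T = 188$ ($T = 20 + 4 \left(26 - \left(-6 - 10\right)\right) = 20 + 4 \left(26 - -16\right) = 20 + 4 \left(26 + 16\right) = 20 + 4 \cdot 42 = 20 + 168 = 188$)
$D{\left(I \right)} = 2 I \left(5 + I\right)$ ($D{\left(I \right)} = \left(5 + I\right) 2 I = 2 I \left(5 + I\right)$)
$- 16 \left(D{\left(0 \right)} + T\right) = - 16 \left(2 \cdot 0 \left(5 + 0\right) + 188\right) = - 16 \left(2 \cdot 0 \cdot 5 + 188\right) = - 16 \left(0 + 188\right) = \left(-16\right) 188 = -3008$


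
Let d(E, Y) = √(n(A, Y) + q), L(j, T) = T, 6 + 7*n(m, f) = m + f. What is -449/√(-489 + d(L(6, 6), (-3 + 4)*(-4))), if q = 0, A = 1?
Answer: -449*√21/(3*√(-1141 + I*√7)) ≈ -0.023541 + 20.304*I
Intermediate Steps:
n(m, f) = -6/7 + f/7 + m/7 (n(m, f) = -6/7 + (m + f)/7 = -6/7 + (f + m)/7 = -6/7 + (f/7 + m/7) = -6/7 + f/7 + m/7)
d(E, Y) = √(-5/7 + Y/7) (d(E, Y) = √((-6/7 + Y/7 + (⅐)*1) + 0) = √((-6/7 + Y/7 + ⅐) + 0) = √((-5/7 + Y/7) + 0) = √(-5/7 + Y/7))
-449/√(-489 + d(L(6, 6), (-3 + 4)*(-4))) = -449/√(-489 + √(-35 + 7*((-3 + 4)*(-4)))/7) = -449/√(-489 + √(-35 + 7*(1*(-4)))/7) = -449/√(-489 + √(-35 + 7*(-4))/7) = -449/√(-489 + √(-35 - 28)/7) = -449/√(-489 + √(-63)/7) = -449/√(-489 + (3*I*√7)/7) = -449/√(-489 + 3*I*√7/7)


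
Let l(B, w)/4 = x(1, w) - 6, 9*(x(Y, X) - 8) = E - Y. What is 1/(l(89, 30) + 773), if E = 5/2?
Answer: 3/2345 ≈ 0.0012793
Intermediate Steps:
E = 5/2 (E = 5*(½) = 5/2 ≈ 2.5000)
x(Y, X) = 149/18 - Y/9 (x(Y, X) = 8 + (5/2 - Y)/9 = 8 + (5/18 - Y/9) = 149/18 - Y/9)
l(B, w) = 26/3 (l(B, w) = 4*((149/18 - ⅑*1) - 6) = 4*((149/18 - ⅑) - 6) = 4*(49/6 - 6) = 4*(13/6) = 26/3)
1/(l(89, 30) + 773) = 1/(26/3 + 773) = 1/(2345/3) = 3/2345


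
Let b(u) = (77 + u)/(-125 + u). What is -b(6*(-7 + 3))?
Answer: 53/149 ≈ 0.35570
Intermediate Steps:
b(u) = (77 + u)/(-125 + u)
-b(6*(-7 + 3)) = -(77 + 6*(-7 + 3))/(-125 + 6*(-7 + 3)) = -(77 + 6*(-4))/(-125 + 6*(-4)) = -(77 - 24)/(-125 - 24) = -53/(-149) = -(-1)*53/149 = -1*(-53/149) = 53/149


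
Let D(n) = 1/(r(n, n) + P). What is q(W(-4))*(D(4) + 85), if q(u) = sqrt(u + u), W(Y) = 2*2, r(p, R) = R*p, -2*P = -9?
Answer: 6974*sqrt(2)/41 ≈ 240.55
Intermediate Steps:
P = 9/2 (P = -1/2*(-9) = 9/2 ≈ 4.5000)
W(Y) = 4
D(n) = 1/(9/2 + n**2) (D(n) = 1/(n*n + 9/2) = 1/(n**2 + 9/2) = 1/(9/2 + n**2))
q(u) = sqrt(2)*sqrt(u) (q(u) = sqrt(2*u) = sqrt(2)*sqrt(u))
q(W(-4))*(D(4) + 85) = (sqrt(2)*sqrt(4))*(2/(9 + 2*4**2) + 85) = (sqrt(2)*2)*(2/(9 + 2*16) + 85) = (2*sqrt(2))*(2/(9 + 32) + 85) = (2*sqrt(2))*(2/41 + 85) = (2*sqrt(2))*(3487/41) = 6974*sqrt(2)/41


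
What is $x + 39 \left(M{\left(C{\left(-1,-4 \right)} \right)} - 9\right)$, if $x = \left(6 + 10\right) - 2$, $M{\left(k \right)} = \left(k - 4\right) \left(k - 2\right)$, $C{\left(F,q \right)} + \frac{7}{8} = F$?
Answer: $\frac{35255}{64} \approx 550.86$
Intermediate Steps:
$C{\left(F,q \right)} = - \frac{7}{8} + F$
$M{\left(k \right)} = \left(-4 + k\right) \left(-2 + k\right)$
$x = 14$ ($x = 16 - 2 = 14$)
$x + 39 \left(M{\left(C{\left(-1,-4 \right)} \right)} - 9\right) = 14 + 39 \left(\left(8 + \left(- \frac{7}{8} - 1\right)^{2} - 6 \left(- \frac{7}{8} - 1\right)\right) - 9\right) = 14 + 39 \left(\left(8 + \left(- \frac{15}{8}\right)^{2} - - \frac{45}{4}\right) - 9\right) = 14 + 39 \left(\left(8 + \frac{225}{64} + \frac{45}{4}\right) - 9\right) = 14 + 39 \left(\frac{1457}{64} - 9\right) = 14 + 39 \cdot \frac{881}{64} = 14 + \frac{34359}{64} = \frac{35255}{64}$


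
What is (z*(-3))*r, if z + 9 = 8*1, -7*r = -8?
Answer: 24/7 ≈ 3.4286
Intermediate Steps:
r = 8/7 (r = -⅐*(-8) = 8/7 ≈ 1.1429)
z = -1 (z = -9 + 8*1 = -9 + 8 = -1)
(z*(-3))*r = -1*(-3)*(8/7) = 3*(8/7) = 24/7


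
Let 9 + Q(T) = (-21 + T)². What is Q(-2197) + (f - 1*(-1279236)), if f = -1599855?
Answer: 4598896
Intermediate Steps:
Q(T) = -9 + (-21 + T)²
Q(-2197) + (f - 1*(-1279236)) = (-9 + (-21 - 2197)²) + (-1599855 - 1*(-1279236)) = (-9 + (-2218)²) + (-1599855 + 1279236) = (-9 + 4919524) - 320619 = 4919515 - 320619 = 4598896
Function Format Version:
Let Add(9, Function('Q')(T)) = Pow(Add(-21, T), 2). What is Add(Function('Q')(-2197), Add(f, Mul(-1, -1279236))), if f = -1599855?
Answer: 4598896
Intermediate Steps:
Function('Q')(T) = Add(-9, Pow(Add(-21, T), 2))
Add(Function('Q')(-2197), Add(f, Mul(-1, -1279236))) = Add(Add(-9, Pow(Add(-21, -2197), 2)), Add(-1599855, Mul(-1, -1279236))) = Add(Add(-9, Pow(-2218, 2)), Add(-1599855, 1279236)) = Add(Add(-9, 4919524), -320619) = Add(4919515, -320619) = 4598896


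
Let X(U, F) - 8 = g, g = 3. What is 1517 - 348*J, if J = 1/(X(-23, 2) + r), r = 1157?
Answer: 442877/292 ≈ 1516.7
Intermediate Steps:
X(U, F) = 11 (X(U, F) = 8 + 3 = 11)
J = 1/1168 (J = 1/(11 + 1157) = 1/1168 ≈ 0.00085616)
1517 - 348*J = 1517 - 348*1/1168 = 1517 - 87/292 = 442877/292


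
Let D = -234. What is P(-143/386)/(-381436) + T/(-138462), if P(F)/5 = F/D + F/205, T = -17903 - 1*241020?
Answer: 9069726342391/4850138639088 ≈ 1.8700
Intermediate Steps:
T = -258923 (T = -17903 - 241020 = -258923)
P(F) = 29*F/9594 (P(F) = 5*(F/(-234) + F/205) = 5*(F*(-1/234) + F*(1/205)) = 5*(-F/234 + F/205) = 5*(29*F/47970) = 29*F/9594)
P(-143/386)/(-381436) + T/(-138462) = (29*(-143/386)/9594)/(-381436) - 258923/(-138462) = (29*(-143*1/386)/9594)*(-1/381436) - 258923*(-1/138462) = ((29/9594)*(-143/386))*(-1/381436) + 5509/2946 = -319/284868*(-1/381436) + 5509/2946 = 29/9878082768 + 5509/2946 = 9069726342391/4850138639088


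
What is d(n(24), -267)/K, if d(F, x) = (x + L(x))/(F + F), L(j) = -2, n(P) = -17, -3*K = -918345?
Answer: 269/10407910 ≈ 2.5846e-5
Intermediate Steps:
K = 306115 (K = -⅓*(-918345) = 306115)
d(F, x) = (-2 + x)/(2*F) (d(F, x) = (x - 2)/(F + F) = (-2 + x)/((2*F)) = (-2 + x)*(1/(2*F)) = (-2 + x)/(2*F))
d(n(24), -267)/K = ((½)*(-2 - 267)/(-17))/306115 = ((½)*(-1/17)*(-269))*(1/306115) = (269/34)*(1/306115) = 269/10407910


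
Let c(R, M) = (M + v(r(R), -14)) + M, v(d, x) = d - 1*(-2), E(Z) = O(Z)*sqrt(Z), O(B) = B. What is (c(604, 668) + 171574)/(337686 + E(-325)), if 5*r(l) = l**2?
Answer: 415143063936/570330813605 + 399547200*I*sqrt(13)/114066162721 ≈ 0.7279 + 0.012629*I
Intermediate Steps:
r(l) = l**2/5
E(Z) = Z**(3/2) (E(Z) = Z*sqrt(Z) = Z**(3/2))
v(d, x) = 2 + d (v(d, x) = d + 2 = 2 + d)
c(R, M) = 2 + 2*M + R**2/5 (c(R, M) = (M + (2 + R**2/5)) + M = (2 + M + R**2/5) + M = 2 + 2*M + R**2/5)
(c(604, 668) + 171574)/(337686 + E(-325)) = ((2 + 2*668 + (1/5)*604**2) + 171574)/(337686 + (-325)**(3/2)) = ((2 + 1336 + (1/5)*364816) + 171574)/(337686 - 1625*I*sqrt(13)) = ((2 + 1336 + 364816/5) + 171574)/(337686 - 1625*I*sqrt(13)) = (371506/5 + 171574)/(337686 - 1625*I*sqrt(13)) = 1229376/(5*(337686 - 1625*I*sqrt(13)))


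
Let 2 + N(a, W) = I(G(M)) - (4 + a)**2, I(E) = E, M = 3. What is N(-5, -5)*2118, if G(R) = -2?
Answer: -10590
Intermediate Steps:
N(a, W) = -4 - (4 + a)**2 (N(a, W) = -2 + (-2 - (4 + a)**2) = -4 - (4 + a)**2)
N(-5, -5)*2118 = (-4 - (4 - 5)**2)*2118 = (-4 - 1*(-1)**2)*2118 = (-4 - 1*1)*2118 = (-4 - 1)*2118 = -5*2118 = -10590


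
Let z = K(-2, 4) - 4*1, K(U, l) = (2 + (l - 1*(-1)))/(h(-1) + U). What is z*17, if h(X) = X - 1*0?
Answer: -323/3 ≈ -107.67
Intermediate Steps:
h(X) = X (h(X) = X + 0 = X)
K(U, l) = (3 + l)/(-1 + U) (K(U, l) = (2 + (l - 1*(-1)))/(-1 + U) = (2 + (l + 1))/(-1 + U) = (2 + (1 + l))/(-1 + U) = (3 + l)/(-1 + U))
z = -19/3 (z = (3 + 4)/(-1 - 2) - 4*1 = 7/(-3) - 4 = -⅓*7 - 4 = -7/3 - 4 = -19/3 ≈ -6.3333)
z*17 = -19/3*17 = -323/3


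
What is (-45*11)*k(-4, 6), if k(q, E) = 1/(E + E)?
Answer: -165/4 ≈ -41.250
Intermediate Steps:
k(q, E) = 1/(2*E)
(-45*11)*k(-4, 6) = (-45*11)*((½)/6) = -495/(2*6) = -495*1/12 = -165/4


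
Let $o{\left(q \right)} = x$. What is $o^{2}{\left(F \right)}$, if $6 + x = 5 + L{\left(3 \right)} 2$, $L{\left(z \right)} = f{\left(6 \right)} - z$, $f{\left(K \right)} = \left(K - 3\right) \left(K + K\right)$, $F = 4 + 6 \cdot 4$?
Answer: $4225$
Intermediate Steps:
$F = 28$ ($F = 4 + 24 = 28$)
$f{\left(K \right)} = 2 K \left(-3 + K\right)$ ($f{\left(K \right)} = \left(-3 + K\right) 2 K = 2 K \left(-3 + K\right)$)
$L{\left(z \right)} = 36 - z$ ($L{\left(z \right)} = 2 \cdot 6 \left(-3 + 6\right) - z = 2 \cdot 6 \cdot 3 - z = 36 - z$)
$x = 65$ ($x = -6 + \left(5 + \left(36 - 3\right) 2\right) = -6 + \left(5 + 33 \cdot 2\right) = -6 + \left(5 + 66\right) = -6 + 71 = 65$)
$o{\left(q \right)} = 65$
$o^{2}{\left(F \right)} = 65^{2} = 4225$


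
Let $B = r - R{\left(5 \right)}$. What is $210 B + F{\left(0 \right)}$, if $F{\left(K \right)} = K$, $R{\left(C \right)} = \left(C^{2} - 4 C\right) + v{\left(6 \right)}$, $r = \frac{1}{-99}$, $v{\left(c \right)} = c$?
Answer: $- \frac{76300}{33} \approx -2312.1$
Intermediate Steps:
$r = - \frac{1}{99} \approx -0.010101$
$R{\left(C \right)} = 6 + C^{2} - 4 C$ ($R{\left(C \right)} = \left(C^{2} - 4 C\right) + 6 = 6 + C^{2} - 4 C$)
$B = - \frac{1090}{99}$ ($B = - \frac{1}{99} - \left(6 + 5^{2} - 20\right) = - \frac{1}{99} - \left(6 + 25 - 20\right) = - \frac{1}{99} - 11 = - \frac{1090}{99} \approx -11.01$)
$210 B + F{\left(0 \right)} = 210 \left(- \frac{1090}{99}\right) + 0 = - \frac{76300}{33} + 0 = - \frac{76300}{33}$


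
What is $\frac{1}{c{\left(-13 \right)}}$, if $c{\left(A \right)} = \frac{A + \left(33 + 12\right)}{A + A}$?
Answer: $- \frac{13}{16} \approx -0.8125$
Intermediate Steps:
$c{\left(A \right)} = \frac{45 + A}{2 A}$ ($c{\left(A \right)} = \frac{A + 45}{2 A} = \left(45 + A\right) \frac{1}{2 A} = \frac{45 + A}{2 A}$)
$\frac{1}{c{\left(-13 \right)}} = \frac{1}{\frac{1}{2} \frac{1}{-13} \left(45 - 13\right)} = \frac{1}{\frac{1}{2} \left(- \frac{1}{13}\right) 32} = \frac{1}{- \frac{16}{13}} = - \frac{13}{16}$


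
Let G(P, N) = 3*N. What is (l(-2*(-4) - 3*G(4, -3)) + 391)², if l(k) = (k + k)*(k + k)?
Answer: 27994681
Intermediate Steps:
l(k) = 4*k² (l(k) = (2*k)*(2*k) = 4*k²)
(l(-2*(-4) - 3*G(4, -3)) + 391)² = (4*(-2*(-4) - 9*(-3))² + 391)² = (4*(8 - 3*(-9))² + 391)² = (4*(8 + 27)² + 391)² = (4*35² + 391)² = (4*1225 + 391)² = (4900 + 391)² = 5291² = 27994681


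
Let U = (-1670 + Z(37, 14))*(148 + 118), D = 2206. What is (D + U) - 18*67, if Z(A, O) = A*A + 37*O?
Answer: 58722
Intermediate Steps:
Z(A, O) = A² + 37*O
U = 57722 (U = (-1670 + (37² + 37*14))*(148 + 118) = (-1670 + (1369 + 518))*266 = (-1670 + 1887)*266 = 217*266 = 57722)
(D + U) - 18*67 = (2206 + 57722) - 18*67 = 59928 - 1206 = 58722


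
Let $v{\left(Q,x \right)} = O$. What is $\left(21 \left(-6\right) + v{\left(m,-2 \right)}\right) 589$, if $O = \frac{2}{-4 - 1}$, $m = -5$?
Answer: $- \frac{372248}{5} \approx -74450.0$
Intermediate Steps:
$O = - \frac{2}{5}$ ($O = \frac{2}{-5} = 2 \left(- \frac{1}{5}\right) = - \frac{2}{5} \approx -0.4$)
$v{\left(Q,x \right)} = - \frac{2}{5}$
$\left(21 \left(-6\right) + v{\left(m,-2 \right)}\right) 589 = \left(21 \left(-6\right) - \frac{2}{5}\right) 589 = \left(-126 - \frac{2}{5}\right) 589 = \left(- \frac{632}{5}\right) 589 = - \frac{372248}{5}$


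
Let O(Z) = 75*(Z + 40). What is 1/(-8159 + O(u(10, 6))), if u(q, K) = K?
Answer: -1/4709 ≈ -0.00021236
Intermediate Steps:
O(Z) = 3000 + 75*Z (O(Z) = 75*(40 + Z) = 3000 + 75*Z)
1/(-8159 + O(u(10, 6))) = 1/(-8159 + (3000 + 75*6)) = 1/(-8159 + (3000 + 450)) = 1/(-8159 + 3450) = 1/(-4709) = -1/4709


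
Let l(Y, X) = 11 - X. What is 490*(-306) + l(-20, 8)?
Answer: -149937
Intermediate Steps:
490*(-306) + l(-20, 8) = 490*(-306) + (11 - 1*8) = -149940 + (11 - 8) = -149940 + 3 = -149937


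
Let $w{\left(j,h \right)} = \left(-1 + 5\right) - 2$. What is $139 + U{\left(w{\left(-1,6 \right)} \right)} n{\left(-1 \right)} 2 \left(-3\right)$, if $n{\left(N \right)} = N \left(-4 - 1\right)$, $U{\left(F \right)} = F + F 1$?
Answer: $19$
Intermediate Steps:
$w{\left(j,h \right)} = 2$ ($w{\left(j,h \right)} = 4 - 2 = 2$)
$U{\left(F \right)} = 2 F$ ($U{\left(F \right)} = F + F = 2 F$)
$n{\left(N \right)} = - 5 N$ ($n{\left(N \right)} = N \left(-5\right) = - 5 N$)
$139 + U{\left(w{\left(-1,6 \right)} \right)} n{\left(-1 \right)} 2 \left(-3\right) = 139 + 2 \cdot 2 \left(-5\right) \left(-1\right) 2 \left(-3\right) = 139 + 4 \cdot 5 \cdot 2 \left(-3\right) = 139 + 4 \cdot 10 \left(-3\right) = 139 + 4 \left(-30\right) = 139 - 120 = 19$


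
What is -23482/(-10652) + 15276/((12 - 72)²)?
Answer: 5151149/798900 ≈ 6.4478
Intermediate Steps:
-23482/(-10652) + 15276/((12 - 72)²) = -23482*(-1/10652) + 15276/((-60)²) = 11741/5326 + 15276/3600 = 11741/5326 + 15276*(1/3600) = 11741/5326 + 1273/300 = 5151149/798900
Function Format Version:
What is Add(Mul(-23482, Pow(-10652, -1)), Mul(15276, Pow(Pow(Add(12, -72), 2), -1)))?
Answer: Rational(5151149, 798900) ≈ 6.4478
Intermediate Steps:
Add(Mul(-23482, Pow(-10652, -1)), Mul(15276, Pow(Pow(Add(12, -72), 2), -1))) = Add(Mul(-23482, Rational(-1, 10652)), Mul(15276, Pow(Pow(-60, 2), -1))) = Add(Rational(11741, 5326), Mul(15276, Pow(3600, -1))) = Add(Rational(11741, 5326), Mul(15276, Rational(1, 3600))) = Add(Rational(11741, 5326), Rational(1273, 300)) = Rational(5151149, 798900)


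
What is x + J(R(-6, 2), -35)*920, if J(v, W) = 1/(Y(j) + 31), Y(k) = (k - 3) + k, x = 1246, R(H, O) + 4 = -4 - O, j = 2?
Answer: 5099/4 ≈ 1274.8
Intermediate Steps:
R(H, O) = -8 - O (R(H, O) = -4 + (-4 - O) = -8 - O)
Y(k) = -3 + 2*k (Y(k) = (-3 + k) + k = -3 + 2*k)
J(v, W) = 1/32 (J(v, W) = 1/((-3 + 2*2) + 31) = 1/((-3 + 4) + 31) = 1/(1 + 31) = 1/32)
x + J(R(-6, 2), -35)*920 = 1246 + (1/32)*920 = 1246 + 115/4 = 5099/4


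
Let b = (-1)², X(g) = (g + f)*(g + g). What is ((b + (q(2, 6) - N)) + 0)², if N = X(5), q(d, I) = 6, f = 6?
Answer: 10609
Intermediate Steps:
X(g) = 2*g*(6 + g) (X(g) = (g + 6)*(g + g) = (6 + g)*(2*g) = 2*g*(6 + g))
N = 110 (N = 2*5*(6 + 5) = 2*5*11 = 110)
b = 1
((b + (q(2, 6) - N)) + 0)² = ((1 + (6 - 1*110)) + 0)² = ((1 + (6 - 110)) + 0)² = ((1 - 104) + 0)² = (-103 + 0)² = (-103)² = 10609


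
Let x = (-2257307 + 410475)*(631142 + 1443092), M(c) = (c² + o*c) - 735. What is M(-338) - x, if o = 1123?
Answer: 3830761460623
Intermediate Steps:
M(c) = -735 + c² + 1123*c (M(c) = (c² + 1123*c) - 735 = -735 + c² + 1123*c)
x = -3830761726688 (x = -1846832*2074234 = -3830761726688)
M(-338) - x = (-735 + (-338)² + 1123*(-338)) - 1*(-3830761726688) = (-735 + 114244 - 379574) + 3830761726688 = -266065 + 3830761726688 = 3830761460623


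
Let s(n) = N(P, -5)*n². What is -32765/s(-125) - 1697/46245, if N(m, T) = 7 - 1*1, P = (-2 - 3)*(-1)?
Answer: -7441383/19268750 ≈ -0.38619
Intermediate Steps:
P = 5 (P = -5*(-1) = 5)
N(m, T) = 6 (N(m, T) = 7 - 1 = 6)
s(n) = 6*n²
-32765/s(-125) - 1697/46245 = -32765/(6*(-125)²) - 1697/46245 = -32765/(6*15625) - 1697*1/46245 = -32765/93750 - 1697/46245 = -32765*1/93750 - 1697/46245 = -6553/18750 - 1697/46245 = -7441383/19268750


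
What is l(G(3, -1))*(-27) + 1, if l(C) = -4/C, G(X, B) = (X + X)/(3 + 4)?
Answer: 127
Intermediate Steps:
G(X, B) = 2*X/7 (G(X, B) = (2*X)/7 = (2*X)*(⅐) = 2*X/7)
l(G(3, -1))*(-27) + 1 = -4/((2/7)*3)*(-27) + 1 = -4/6/7*(-27) + 1 = -4*7/6*(-27) + 1 = -14/3*(-27) + 1 = 126 + 1 = 127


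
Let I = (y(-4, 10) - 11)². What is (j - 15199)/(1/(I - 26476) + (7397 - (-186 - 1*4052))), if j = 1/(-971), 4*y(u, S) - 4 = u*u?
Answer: -130069200400/99569382143 ≈ -1.3063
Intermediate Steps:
y(u, S) = 1 + u²/4 (y(u, S) = 1 + (u*u)/4 = 1 + u²/4)
j = -1/971 ≈ -0.0010299
I = 36 (I = ((1 + (¼)*(-4)²) - 11)² = ((1 + (¼)*16) - 11)² = ((1 + 4) - 11)² = (5 - 11)² = (-6)² = 36)
(j - 15199)/(1/(I - 26476) + (7397 - (-186 - 1*4052))) = (-1/971 - 15199)/(1/(36 - 26476) + (7397 - (-186 - 1*4052))) = -14758230/(971*(1/(-26440) + (7397 - (-186 - 4052)))) = -14758230/(971*(-1/26440 + (7397 - 1*(-4238)))) = -14758230/(971*(-1/26440 + (7397 + 4238))) = -14758230/(971*(-1/26440 + 11635)) = -14758230/(971*307629399/26440) = -14758230/971*26440/307629399 = -130069200400/99569382143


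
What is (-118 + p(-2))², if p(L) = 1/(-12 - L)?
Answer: 1394761/100 ≈ 13948.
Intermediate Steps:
(-118 + p(-2))² = (-118 - 1/(12 - 2))² = (-118 - 1/10)² = (-118 - 1*⅒)² = (-118 - ⅒)² = (-1181/10)² = 1394761/100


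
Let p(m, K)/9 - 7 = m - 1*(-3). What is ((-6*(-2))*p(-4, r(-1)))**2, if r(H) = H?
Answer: 419904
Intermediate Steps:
p(m, K) = 90 + 9*m (p(m, K) = 63 + 9*(m - 1*(-3)) = 63 + 9*(m + 3) = 63 + 9*(3 + m) = 63 + (27 + 9*m) = 90 + 9*m)
((-6*(-2))*p(-4, r(-1)))**2 = ((-6*(-2))*(90 + 9*(-4)))**2 = (12*(90 - 36))**2 = (12*54)**2 = 648**2 = 419904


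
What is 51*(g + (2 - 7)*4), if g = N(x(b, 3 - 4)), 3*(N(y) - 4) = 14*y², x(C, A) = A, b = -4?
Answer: -578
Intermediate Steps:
N(y) = 4 + 14*y²/3 (N(y) = 4 + (14*y²)/3 = 4 + 14*y²/3)
g = 26/3 (g = 4 + 14*(3 - 4)²/3 = 4 + (14/3)*(-1)² = 4 + (14/3)*1 = 4 + 14/3 = 26/3 ≈ 8.6667)
51*(g + (2 - 7)*4) = 51*(26/3 + (2 - 7)*4) = 51*(26/3 - 5*4) = 51*(26/3 - 20) = 51*(-34/3) = -578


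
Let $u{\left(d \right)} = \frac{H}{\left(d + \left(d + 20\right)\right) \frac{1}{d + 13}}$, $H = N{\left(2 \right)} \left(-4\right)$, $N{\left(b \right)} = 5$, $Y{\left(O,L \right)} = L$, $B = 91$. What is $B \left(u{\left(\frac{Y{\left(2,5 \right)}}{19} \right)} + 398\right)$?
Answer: $35042$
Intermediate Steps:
$H = -20$ ($H = 5 \left(-4\right) = -20$)
$u{\left(d \right)} = - \frac{20 \left(13 + d\right)}{20 + 2 d}$ ($u{\left(d \right)} = - \frac{20}{\left(d + \left(d + 20\right)\right) \frac{1}{d + 13}} = - \frac{20}{\left(d + \left(20 + d\right)\right) \frac{1}{13 + d}} = - \frac{20}{\left(20 + 2 d\right) \frac{1}{13 + d}} = - \frac{20}{\frac{1}{13 + d} \left(20 + 2 d\right)} = - 20 \frac{13 + d}{20 + 2 d} = - \frac{20 \left(13 + d\right)}{20 + 2 d}$)
$B \left(u{\left(\frac{Y{\left(2,5 \right)}}{19} \right)} + 398\right) = 91 \left(\frac{10 \left(-13 - \frac{5}{19}\right)}{10 + \frac{5}{19}} + 398\right) = 91 \left(\frac{10 \left(-13 - \frac{5}{19}\right)}{\frac{195}{19}} + 398\right) = 91 \left(10 \cdot \frac{19}{195} \left(- \frac{252}{19}\right) + 398\right) = 91 \left(- \frac{168}{13} + 398\right) = 91 \cdot \frac{5006}{13} = 35042$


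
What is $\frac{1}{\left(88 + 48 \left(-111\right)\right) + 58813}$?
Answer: $\frac{1}{53573} \approx 1.8666 \cdot 10^{-5}$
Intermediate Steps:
$\frac{1}{\left(88 + 48 \left(-111\right)\right) + 58813} = \frac{1}{\left(88 - 5328\right) + 58813} = \frac{1}{-5240 + 58813} = \frac{1}{53573}$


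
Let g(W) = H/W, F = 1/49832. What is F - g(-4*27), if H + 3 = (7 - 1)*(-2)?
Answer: -62281/448488 ≈ -0.13887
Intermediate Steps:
F = 1/49832 ≈ 2.0067e-5
H = -15 (H = -3 + (7 - 1)*(-2) = -3 + 6*(-2) = -3 - 12 = -15)
g(W) = -15/W
F - g(-4*27) = 1/49832 - (-15)/((-4*27)) = 1/49832 - (-15)/(-108) = 1/49832 - (-15)*(-1)/108 = 1/49832 - 1*5/36 = 1/49832 - 5/36 = -62281/448488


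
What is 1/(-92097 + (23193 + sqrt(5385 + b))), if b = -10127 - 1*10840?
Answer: -11484/791296133 - 7*I*sqrt(318)/4747776798 ≈ -1.4513e-5 - 2.6292e-8*I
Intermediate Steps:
b = -20967 (b = -10127 - 10840 = -20967)
1/(-92097 + (23193 + sqrt(5385 + b))) = 1/(-92097 + (23193 + sqrt(5385 - 20967))) = 1/(-92097 + (23193 + sqrt(-15582))) = 1/(-92097 + (23193 + 7*I*sqrt(318))) = 1/(-68904 + 7*I*sqrt(318))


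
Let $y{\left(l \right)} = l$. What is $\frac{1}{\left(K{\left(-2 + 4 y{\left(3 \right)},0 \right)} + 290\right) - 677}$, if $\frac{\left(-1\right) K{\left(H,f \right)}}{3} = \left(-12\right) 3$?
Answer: $- \frac{1}{279} \approx -0.0035842$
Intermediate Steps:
$K{\left(H,f \right)} = 108$ ($K{\left(H,f \right)} = - 3 \left(\left(-12\right) 3\right) = \left(-3\right) \left(-36\right) = 108$)
$\frac{1}{\left(K{\left(-2 + 4 y{\left(3 \right)},0 \right)} + 290\right) - 677} = \frac{1}{\left(108 + 290\right) - 677} = \frac{1}{398 - 677} = \frac{1}{-279} = - \frac{1}{279}$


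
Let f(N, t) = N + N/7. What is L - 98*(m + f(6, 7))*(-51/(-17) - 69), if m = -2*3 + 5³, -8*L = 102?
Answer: 3256125/4 ≈ 8.1403e+5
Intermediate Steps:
L = -51/4 (L = -⅛*102 = -51/4 ≈ -12.750)
f(N, t) = 8*N/7 (f(N, t) = N + N*(⅐) = N + N/7 = 8*N/7)
m = 119 (m = -6 + 125 = 119)
L - 98*(m + f(6, 7))*(-51/(-17) - 69) = -51/4 - 98*(119 + (8/7)*6)*(-51/(-17) - 69) = -51/4 - 98*(119 + 48/7)*(-51*(-1/17) - 69) = -51/4 - 12334*(3 - 69) = -51/4 - 12334*(-66) = -51/4 - 98*(-58146/7) = -51/4 + 814044 = 3256125/4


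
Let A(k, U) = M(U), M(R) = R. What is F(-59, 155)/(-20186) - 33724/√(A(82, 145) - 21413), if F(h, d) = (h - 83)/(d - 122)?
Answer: 71/333069 + 16862*I*√5317/5317 ≈ 0.00021317 + 231.25*I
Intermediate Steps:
F(h, d) = (-83 + h)/(-122 + d)
A(k, U) = U
F(-59, 155)/(-20186) - 33724/√(A(82, 145) - 21413) = ((-83 - 59)/(-122 + 155))/(-20186) - 33724/√(145 - 21413) = (-142/33)*(-1/20186) - 33724*(-I*√5317/10634) = ((1/33)*(-142))*(-1/20186) - 33724*(-I*√5317/10634) = -142/33*(-1/20186) - (-16862)*I*√5317/5317 = 71/333069 + 16862*I*√5317/5317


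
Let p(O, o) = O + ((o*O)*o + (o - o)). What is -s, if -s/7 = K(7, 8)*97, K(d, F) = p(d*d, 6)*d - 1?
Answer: 8616510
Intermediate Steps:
p(O, o) = O + O*o**2 (p(O, o) = O + ((O*o)*o + 0) = O + (O*o**2 + 0) = O + O*o**2)
K(d, F) = -1 + 37*d**3 (K(d, F) = ((d*d)*(1 + 6**2))*d - 1 = (d**2*(1 + 36))*d - 1 = (d**2*37)*d - 1 = (37*d**2)*d - 1 = 37*d**3 - 1 = -1 + 37*d**3)
s = -8616510 (s = -7*(-1 + 37*7**3)*97 = -7*(-1 + 37*343)*97 = -7*(-1 + 12691)*97 = -88830*97 = -7*1230930 = -8616510)
-s = -1*(-8616510) = 8616510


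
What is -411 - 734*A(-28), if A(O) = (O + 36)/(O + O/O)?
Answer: -5225/27 ≈ -193.52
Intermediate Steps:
A(O) = (36 + O)/(1 + O) (A(O) = (36 + O)/(O + 1) = (36 + O)/(1 + O))
-411 - 734*A(-28) = -411 - 734*(36 - 28)/(1 - 28) = -411 - 734*8/(-27) = -411 - (-734)*8/27 = -411 - 734*(-8/27) = -411 + 5872/27 = -5225/27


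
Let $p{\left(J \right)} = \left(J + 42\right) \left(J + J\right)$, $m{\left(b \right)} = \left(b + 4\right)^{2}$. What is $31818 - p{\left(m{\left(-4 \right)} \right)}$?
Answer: $31818$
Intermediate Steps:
$m{\left(b \right)} = \left(4 + b\right)^{2}$
$p{\left(J \right)} = 2 J \left(42 + J\right)$ ($p{\left(J \right)} = \left(42 + J\right) 2 J = 2 J \left(42 + J\right)$)
$31818 - p{\left(m{\left(-4 \right)} \right)} = 31818 - 2 \left(4 - 4\right)^{2} \left(42 + \left(4 - 4\right)^{2}\right) = 31818 - 2 \cdot 0^{2} \left(42 + 0^{2}\right) = 31818 - 2 \cdot 0 \left(42 + 0\right) = 31818 - 2 \cdot 0 \cdot 42 = 31818 - 0 = 31818 + 0 = 31818$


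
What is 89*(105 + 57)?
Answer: 14418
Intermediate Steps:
89*(105 + 57) = 89*162 = 14418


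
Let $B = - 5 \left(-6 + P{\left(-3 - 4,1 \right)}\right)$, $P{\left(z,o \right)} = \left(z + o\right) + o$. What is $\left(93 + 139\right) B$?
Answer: $12760$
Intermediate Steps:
$P{\left(z,o \right)} = z + 2 o$ ($P{\left(z,o \right)} = \left(o + z\right) + o = z + 2 o$)
$B = 55$ ($B = - 5 \left(-6 + \left(\left(-3 - 4\right) + 2 \cdot 1\right)\right) = - 5 \left(-6 + \left(\left(-3 - 4\right) + 2\right)\right) = - 5 \left(-6 + \left(-7 + 2\right)\right) = - 5 \left(-6 - 5\right) = \left(-5\right) \left(-11\right) = 55$)
$\left(93 + 139\right) B = \left(93 + 139\right) 55 = 232 \cdot 55 = 12760$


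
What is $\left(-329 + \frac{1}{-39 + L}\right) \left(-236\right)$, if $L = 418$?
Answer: $\frac{29426840}{379} \approx 77643.0$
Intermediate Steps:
$\left(-329 + \frac{1}{-39 + L}\right) \left(-236\right) = \left(-329 + \frac{1}{-39 + 418}\right) \left(-236\right) = \left(-329 + \frac{1}{379}\right) \left(-236\right) = \left(- \frac{124690}{379}\right) \left(-236\right) = \frac{29426840}{379}$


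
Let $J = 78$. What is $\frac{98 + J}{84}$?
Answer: $\frac{44}{21} \approx 2.0952$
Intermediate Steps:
$\frac{98 + J}{84} = \frac{98 + 78}{84} = 176 \cdot \frac{1}{84} = \frac{44}{21}$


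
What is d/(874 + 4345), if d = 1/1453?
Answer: 1/7583207 ≈ 1.3187e-7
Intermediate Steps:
d = 1/1453 ≈ 0.00068823
d/(874 + 4345) = 1/(1453*(874 + 4345)) = (1/1453)/5219 = (1/1453)*(1/5219) = 1/7583207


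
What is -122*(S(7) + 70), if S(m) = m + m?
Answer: -10248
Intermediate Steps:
S(m) = 2*m
-122*(S(7) + 70) = -122*(2*7 + 70) = -122*(14 + 70) = -122*84 = -10248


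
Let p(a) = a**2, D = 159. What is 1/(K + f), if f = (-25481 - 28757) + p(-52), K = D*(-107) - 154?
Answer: -1/68701 ≈ -1.4556e-5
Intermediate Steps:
K = -17167 (K = 159*(-107) - 154 = -17013 - 154 = -17167)
f = -51534 (f = (-25481 - 28757) + (-52)**2 = -54238 + 2704 = -51534)
1/(K + f) = 1/(-17167 - 51534) = 1/(-68701) = -1/68701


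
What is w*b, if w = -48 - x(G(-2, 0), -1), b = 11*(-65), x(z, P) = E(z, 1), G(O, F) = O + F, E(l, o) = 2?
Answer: 35750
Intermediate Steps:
G(O, F) = F + O
x(z, P) = 2
b = -715
w = -50 (w = -48 - 1*2 = -48 - 2 = -50)
w*b = -50*(-715) = 35750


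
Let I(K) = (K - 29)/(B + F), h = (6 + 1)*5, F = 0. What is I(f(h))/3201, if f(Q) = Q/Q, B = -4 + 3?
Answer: 28/3201 ≈ 0.0087473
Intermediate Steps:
h = 35 (h = 7*5 = 35)
B = -1
f(Q) = 1
I(K) = 29 - K (I(K) = (K - 29)/(-1 + 0) = (-29 + K)/(-1) = (-29 + K)*(-1) = 29 - K)
I(f(h))/3201 = (29 - 1*1)/3201 = (29 - 1)*(1/3201) = 28*(1/3201) = 28/3201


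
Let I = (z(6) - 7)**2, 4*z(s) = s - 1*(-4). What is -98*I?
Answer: -3969/2 ≈ -1984.5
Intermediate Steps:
z(s) = 1 + s/4 (z(s) = (s - 1*(-4))/4 = (s + 4)/4 = (4 + s)/4 = 1 + s/4)
I = 81/4 (I = ((1 + (1/4)*6) - 7)**2 = ((1 + 3/2) - 7)**2 = (5/2 - 7)**2 = (-9/2)**2 = 81/4 ≈ 20.250)
-98*I = -98*81/4 = -3969/2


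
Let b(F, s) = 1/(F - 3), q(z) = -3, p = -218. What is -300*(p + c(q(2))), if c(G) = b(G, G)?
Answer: 65450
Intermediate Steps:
b(F, s) = 1/(-3 + F)
c(G) = 1/(-3 + G)
-300*(p + c(q(2))) = -300*(-218 + 1/(-3 - 3)) = -300*(-218 + 1/(-6)) = -300*(-218 - 1/6) = -300*(-1309/6) = 65450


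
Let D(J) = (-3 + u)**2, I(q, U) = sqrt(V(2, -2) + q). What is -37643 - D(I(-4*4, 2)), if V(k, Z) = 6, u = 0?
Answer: -37652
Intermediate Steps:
I(q, U) = sqrt(6 + q)
D(J) = 9 (D(J) = (-3 + 0)**2 = (-3)**2 = 9)
-37643 - D(I(-4*4, 2)) = -37643 - 1*9 = -37643 - 9 = -37652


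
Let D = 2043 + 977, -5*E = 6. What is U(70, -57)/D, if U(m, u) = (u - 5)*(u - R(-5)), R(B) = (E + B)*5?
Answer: 403/755 ≈ 0.53377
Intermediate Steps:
E = -6/5 (E = -⅕*6 = -6/5 ≈ -1.2000)
R(B) = -6 + 5*B (R(B) = (-6/5 + B)*5 = -6 + 5*B)
D = 3020
U(m, u) = (-5 + u)*(31 + u) (U(m, u) = (u - 5)*(u - (-6 + 5*(-5))) = (-5 + u)*(u - (-6 - 25)) = (-5 + u)*(u - 1*(-31)) = (-5 + u)*(u + 31) = (-5 + u)*(31 + u))
U(70, -57)/D = (-155 + (-57)² + 26*(-57))/3020 = (-155 + 3249 - 1482)*(1/3020) = 1612*(1/3020) = 403/755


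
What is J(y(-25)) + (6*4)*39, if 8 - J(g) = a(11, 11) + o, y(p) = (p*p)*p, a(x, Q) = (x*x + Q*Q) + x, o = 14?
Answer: 677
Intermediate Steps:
a(x, Q) = x + Q² + x² (a(x, Q) = (x² + Q²) + x = (Q² + x²) + x = x + Q² + x²)
y(p) = p³ (y(p) = p²*p = p³)
J(g) = -259 (J(g) = 8 - ((11 + 11² + 11²) + 14) = 8 - ((11 + 121 + 121) + 14) = 8 - (253 + 14) = 8 - 1*267 = 8 - 267 = -259)
J(y(-25)) + (6*4)*39 = -259 + (6*4)*39 = -259 + 24*39 = -259 + 936 = 677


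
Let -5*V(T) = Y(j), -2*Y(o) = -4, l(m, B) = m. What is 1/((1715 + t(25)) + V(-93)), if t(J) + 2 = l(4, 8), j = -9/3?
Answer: 5/8583 ≈ 0.00058255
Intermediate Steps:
j = -3 (j = -9*1/3 = -3)
Y(o) = 2 (Y(o) = -1/2*(-4) = 2)
V(T) = -2/5 (V(T) = -1/5*2 = -2/5)
t(J) = 2 (t(J) = -2 + 4 = 2)
1/((1715 + t(25)) + V(-93)) = 1/((1715 + 2) - 2/5) = 1/(1717 - 2/5) = 1/(8583/5) = 5/8583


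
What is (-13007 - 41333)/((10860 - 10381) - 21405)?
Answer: 27170/10463 ≈ 2.5968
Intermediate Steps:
(-13007 - 41333)/((10860 - 10381) - 21405) = -54340/(479 - 21405) = -54340/(-20926) = -54340*(-1/20926) = 27170/10463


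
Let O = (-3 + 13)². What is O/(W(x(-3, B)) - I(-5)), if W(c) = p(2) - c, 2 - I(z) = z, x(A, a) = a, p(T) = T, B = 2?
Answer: -100/7 ≈ -14.286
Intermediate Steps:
I(z) = 2 - z
W(c) = 2 - c
O = 100 (O = 10² = 100)
O/(W(x(-3, B)) - I(-5)) = 100/((2 - 1*2) - (2 - 1*(-5))) = 100/((2 - 2) - (2 + 5)) = 100/(0 - 1*7) = 100/(0 - 7) = 100/(-7) = 100*(-⅐) = -100/7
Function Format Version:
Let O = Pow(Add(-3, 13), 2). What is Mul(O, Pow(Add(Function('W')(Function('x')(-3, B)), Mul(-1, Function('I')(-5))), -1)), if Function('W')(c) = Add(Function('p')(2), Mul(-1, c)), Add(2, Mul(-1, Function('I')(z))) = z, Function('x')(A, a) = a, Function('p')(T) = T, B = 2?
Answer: Rational(-100, 7) ≈ -14.286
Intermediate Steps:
Function('I')(z) = Add(2, Mul(-1, z))
Function('W')(c) = Add(2, Mul(-1, c))
O = 100 (O = Pow(10, 2) = 100)
Mul(O, Pow(Add(Function('W')(Function('x')(-3, B)), Mul(-1, Function('I')(-5))), -1)) = Mul(100, Pow(Add(Add(2, Mul(-1, 2)), Mul(-1, Add(2, Mul(-1, -5)))), -1)) = Mul(100, Pow(Add(Add(2, -2), Mul(-1, Add(2, 5))), -1)) = Mul(100, Pow(Add(0, Mul(-1, 7)), -1)) = Mul(100, Pow(Add(0, -7), -1)) = Mul(100, Pow(-7, -1)) = Mul(100, Rational(-1, 7)) = Rational(-100, 7)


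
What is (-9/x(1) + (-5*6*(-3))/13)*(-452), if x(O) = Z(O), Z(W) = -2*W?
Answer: -67122/13 ≈ -5163.2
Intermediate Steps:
x(O) = -2*O
(-9/x(1) + (-5*6*(-3))/13)*(-452) = (-9/((-2*1)) + (-5*6*(-3))/13)*(-452) = (-9/(-2) - 30*(-3)*(1/13))*(-452) = (-9*(-½) + 90*(1/13))*(-452) = (9/2 + 90/13)*(-452) = (297/26)*(-452) = -67122/13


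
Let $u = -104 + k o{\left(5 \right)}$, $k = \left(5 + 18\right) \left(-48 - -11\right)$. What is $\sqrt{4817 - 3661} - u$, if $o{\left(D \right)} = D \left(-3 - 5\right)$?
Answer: $-33902$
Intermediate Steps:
$o{\left(D \right)} = - 8 D$ ($o{\left(D \right)} = D \left(-8\right) = - 8 D$)
$k = -851$ ($k = 23 \left(-48 + 11\right) = 23 \left(-37\right) = -851$)
$u = 33936$ ($u = -104 - 851 \left(\left(-8\right) 5\right) = -104 - -34040 = -104 + 34040 = 33936$)
$\sqrt{4817 - 3661} - u = \sqrt{4817 - 3661} - 33936 = \sqrt{1156} - 33936 = 34 - 33936 = -33902$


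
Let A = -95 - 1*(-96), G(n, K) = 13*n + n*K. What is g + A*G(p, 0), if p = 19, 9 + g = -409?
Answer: -171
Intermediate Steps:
g = -418 (g = -9 - 409 = -418)
G(n, K) = 13*n + K*n
A = 1 (A = -95 + 96 = 1)
g + A*G(p, 0) = -418 + 1*(19*(13 + 0)) = -418 + 1*(19*13) = -418 + 1*247 = -418 + 247 = -171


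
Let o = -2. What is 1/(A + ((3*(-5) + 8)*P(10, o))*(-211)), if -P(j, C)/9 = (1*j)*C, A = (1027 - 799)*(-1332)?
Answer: -1/37836 ≈ -2.6430e-5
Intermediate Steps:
A = -303696 (A = 228*(-1332) = -303696)
P(j, C) = -9*C*j (P(j, C) = -9*1*j*C = -9*j*C = -9*C*j)
1/(A + ((3*(-5) + 8)*P(10, o))*(-211)) = 1/(-303696 + ((3*(-5) + 8)*(-9*(-2)*10))*(-211)) = 1/(-303696 + ((-15 + 8)*180)*(-211)) = 1/(-303696 - 7*180*(-211)) = 1/(-303696 - 1260*(-211)) = 1/(-303696 + 265860) = 1/(-37836) = -1/37836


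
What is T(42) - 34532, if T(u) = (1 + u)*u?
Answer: -32726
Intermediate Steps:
T(u) = u*(1 + u)
T(42) - 34532 = 42*(1 + 42) - 34532 = 42*43 - 34532 = 1806 - 34532 = -32726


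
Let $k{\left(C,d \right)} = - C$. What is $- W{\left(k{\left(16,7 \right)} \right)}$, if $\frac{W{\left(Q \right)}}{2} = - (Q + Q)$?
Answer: $-64$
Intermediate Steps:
$W{\left(Q \right)} = - 4 Q$ ($W{\left(Q \right)} = 2 \left(- (Q + Q)\right) = 2 \left(- 2 Q\right) = - 4 Q$)
$- W{\left(k{\left(16,7 \right)} \right)} = - \left(-4\right) \left(\left(-1\right) 16\right) = - \left(-4\right) \left(-16\right) = \left(-1\right) 64 = -64$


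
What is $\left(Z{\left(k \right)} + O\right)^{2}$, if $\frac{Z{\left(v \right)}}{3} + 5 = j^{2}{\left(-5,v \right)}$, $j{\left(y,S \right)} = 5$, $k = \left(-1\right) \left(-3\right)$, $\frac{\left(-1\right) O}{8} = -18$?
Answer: $41616$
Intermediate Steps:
$O = 144$ ($O = \left(-8\right) \left(-18\right) = 144$)
$k = 3$
$Z{\left(v \right)} = 60$ ($Z{\left(v \right)} = -15 + 3 \cdot 5^{2} = -15 + 3 \cdot 25 = -15 + 75 = 60$)
$\left(Z{\left(k \right)} + O\right)^{2} = \left(60 + 144\right)^{2} = 204^{2} = 41616$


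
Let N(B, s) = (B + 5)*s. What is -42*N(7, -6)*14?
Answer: 42336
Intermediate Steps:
N(B, s) = s*(5 + B) (N(B, s) = (5 + B)*s = s*(5 + B))
-42*N(7, -6)*14 = -(-252)*(5 + 7)*14 = -(-252)*12*14 = -42*(-72)*14 = 3024*14 = 42336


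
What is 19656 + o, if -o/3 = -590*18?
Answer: 51516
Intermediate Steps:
o = 31860 (o = -(-1770)*18 = -3*(-10620) = 31860)
19656 + o = 19656 + 31860 = 51516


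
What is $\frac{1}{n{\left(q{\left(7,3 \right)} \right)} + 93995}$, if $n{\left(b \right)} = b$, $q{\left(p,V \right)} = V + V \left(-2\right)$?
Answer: $\frac{1}{93992} \approx 1.0639 \cdot 10^{-5}$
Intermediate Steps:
$q{\left(p,V \right)} = - V$ ($q{\left(p,V \right)} = V - 2 V = - V$)
$\frac{1}{n{\left(q{\left(7,3 \right)} \right)} + 93995} = \frac{1}{\left(-1\right) 3 + 93995} = \frac{1}{-3 + 93995} = \frac{1}{93992}$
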